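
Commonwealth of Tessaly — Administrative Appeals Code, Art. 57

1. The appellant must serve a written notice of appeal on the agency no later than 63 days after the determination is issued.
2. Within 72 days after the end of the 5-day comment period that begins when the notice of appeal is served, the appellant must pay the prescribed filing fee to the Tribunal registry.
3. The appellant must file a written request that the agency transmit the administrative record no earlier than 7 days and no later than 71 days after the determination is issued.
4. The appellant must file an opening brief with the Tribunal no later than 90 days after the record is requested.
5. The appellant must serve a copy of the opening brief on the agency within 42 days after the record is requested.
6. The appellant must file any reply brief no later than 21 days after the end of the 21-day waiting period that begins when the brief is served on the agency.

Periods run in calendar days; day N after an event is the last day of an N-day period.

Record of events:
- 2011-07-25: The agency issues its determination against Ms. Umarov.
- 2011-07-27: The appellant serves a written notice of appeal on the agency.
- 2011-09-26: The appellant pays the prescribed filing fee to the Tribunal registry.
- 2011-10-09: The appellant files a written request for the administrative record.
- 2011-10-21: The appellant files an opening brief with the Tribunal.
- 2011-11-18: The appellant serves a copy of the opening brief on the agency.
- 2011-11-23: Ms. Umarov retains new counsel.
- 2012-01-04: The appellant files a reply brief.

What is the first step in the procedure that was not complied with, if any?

(1) due by 2011-07-25 + 63 days = 2011-09-26; completed 2011-07-27, before the deadline.
(2) due by 2011-08-01 + 72 days = 2011-10-12; 2011-09-26 is within that limit.
(3) the permitted window runs from 2011-07-25 + 7 = 2011-08-01 to 2011-07-25 + 71 = 2011-10-04; 2011-10-09 is 5 days past the end of the window.
The procedure was therefore not followed at step 3.

Step 3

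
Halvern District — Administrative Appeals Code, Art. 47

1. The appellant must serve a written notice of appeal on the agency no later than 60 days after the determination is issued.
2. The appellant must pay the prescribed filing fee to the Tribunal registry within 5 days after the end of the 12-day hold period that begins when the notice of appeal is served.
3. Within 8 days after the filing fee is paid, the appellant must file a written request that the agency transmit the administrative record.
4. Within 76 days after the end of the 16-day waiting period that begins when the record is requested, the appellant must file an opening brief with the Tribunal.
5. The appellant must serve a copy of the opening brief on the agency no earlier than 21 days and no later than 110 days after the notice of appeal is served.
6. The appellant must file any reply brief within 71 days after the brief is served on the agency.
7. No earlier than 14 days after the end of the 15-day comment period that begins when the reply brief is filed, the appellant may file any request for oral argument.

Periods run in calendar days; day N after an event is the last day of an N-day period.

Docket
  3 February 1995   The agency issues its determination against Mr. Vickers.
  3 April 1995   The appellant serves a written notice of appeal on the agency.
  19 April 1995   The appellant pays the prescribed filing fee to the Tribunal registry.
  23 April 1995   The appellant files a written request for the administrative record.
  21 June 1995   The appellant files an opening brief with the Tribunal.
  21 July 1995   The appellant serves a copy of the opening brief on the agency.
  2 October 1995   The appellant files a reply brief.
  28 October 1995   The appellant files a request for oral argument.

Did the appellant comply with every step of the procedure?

No

Step 1 — counting 60 days from 3 February 1995 (when the determination is issued) gives a deadline of 4 April 1995; completed 3 April 1995, before the deadline.
Step 2 — counting 5 days from 15 April 1995 (end of the 12-day hold period, which began when the notice of appeal is served on 3 April 1995) gives a deadline of 20 April 1995; 19 April 1995 is within that limit.
Step 3 — counting 8 days from 19 April 1995 (when the filing fee is paid) gives a deadline of 27 April 1995; completed 23 April 1995, before the deadline.
Step 4 — counting 76 days from 9 May 1995 (end of the 16-day waiting period, which began when the record is requested on 23 April 1995) gives a deadline of 24 July 1995; done 21 June 1995 — timely.
Step 5 — 21 and 110 days from 3 April 1995 (when the notice of appeal is served) are 24 April 1995 and 22 July 1995 respectively; done 21 July 1995 — within the window.
Step 6 — counting 71 days from 21 July 1995 (when the brief is served on the agency) gives a deadline of 30 September 1995; 2 October 1995 misses that deadline by 2 days.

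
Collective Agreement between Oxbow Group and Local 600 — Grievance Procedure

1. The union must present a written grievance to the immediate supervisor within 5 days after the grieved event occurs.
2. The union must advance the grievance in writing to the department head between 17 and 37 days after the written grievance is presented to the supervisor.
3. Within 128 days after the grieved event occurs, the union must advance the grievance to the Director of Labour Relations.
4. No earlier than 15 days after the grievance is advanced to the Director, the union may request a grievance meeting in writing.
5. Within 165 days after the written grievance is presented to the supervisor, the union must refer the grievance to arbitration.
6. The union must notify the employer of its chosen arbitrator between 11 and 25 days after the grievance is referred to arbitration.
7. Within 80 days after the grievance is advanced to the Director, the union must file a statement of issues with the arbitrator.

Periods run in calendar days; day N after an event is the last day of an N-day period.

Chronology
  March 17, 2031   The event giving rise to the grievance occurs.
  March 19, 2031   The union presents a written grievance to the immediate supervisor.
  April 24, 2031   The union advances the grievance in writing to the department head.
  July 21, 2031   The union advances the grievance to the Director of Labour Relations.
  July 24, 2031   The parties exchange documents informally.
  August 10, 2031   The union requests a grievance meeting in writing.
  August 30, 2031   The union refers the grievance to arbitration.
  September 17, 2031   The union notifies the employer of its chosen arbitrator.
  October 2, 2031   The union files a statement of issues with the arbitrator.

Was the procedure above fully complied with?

Step 1 — counting 5 days from March 17, 2031 (when the grieved event occurs) gives a deadline of March 22, 2031; completed March 19, 2031, before the deadline.
Step 2 — 17 and 37 days from March 19, 2031 (when the written grievance is presented to the supervisor) are April 5, 2031 and April 25, 2031 respectively; done April 24, 2031, which is between those dates.
Step 3 — counting 128 days from March 17, 2031 (when the grieved event occurs) gives a deadline of July 23, 2031; completed July 21, 2031, before the deadline.
Step 4 — must wait 15 days from July 21, 2031 (when the grievance is advanced to the Director), so not before August 5, 2031; done August 10, 2031 — permitted.
Step 5 — counting 165 days from March 19, 2031 (when the written grievance is presented to the supervisor) gives a deadline of August 31, 2031; completed August 30, 2031, before the deadline.
Step 6 — 11 and 25 days from August 30, 2031 (when the grievance is referred to arbitration) are September 10, 2031 and September 24, 2031 respectively; done September 17, 2031, which is between those dates.
Step 7 — counting 80 days from July 21, 2031 (when the grievance is advanced to the Director) gives a deadline of October 9, 2031; completed October 2, 2031, before the deadline.

Yes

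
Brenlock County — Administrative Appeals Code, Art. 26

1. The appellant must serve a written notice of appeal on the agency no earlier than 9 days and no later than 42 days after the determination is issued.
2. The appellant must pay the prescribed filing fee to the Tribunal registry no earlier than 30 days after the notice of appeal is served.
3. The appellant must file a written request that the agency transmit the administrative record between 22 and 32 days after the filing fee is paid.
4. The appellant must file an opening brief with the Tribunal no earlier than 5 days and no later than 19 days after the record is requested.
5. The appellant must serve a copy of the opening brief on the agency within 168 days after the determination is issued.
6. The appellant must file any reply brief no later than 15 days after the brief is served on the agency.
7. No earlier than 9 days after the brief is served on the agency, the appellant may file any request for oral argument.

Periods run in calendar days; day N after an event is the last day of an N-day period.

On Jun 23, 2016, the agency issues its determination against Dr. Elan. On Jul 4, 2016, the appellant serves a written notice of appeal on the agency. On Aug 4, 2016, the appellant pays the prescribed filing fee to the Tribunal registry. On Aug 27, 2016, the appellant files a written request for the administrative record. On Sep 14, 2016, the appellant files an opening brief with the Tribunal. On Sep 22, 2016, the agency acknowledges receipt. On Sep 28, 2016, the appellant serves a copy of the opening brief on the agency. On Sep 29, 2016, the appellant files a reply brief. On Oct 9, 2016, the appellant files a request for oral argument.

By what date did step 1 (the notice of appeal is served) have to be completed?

Step 1 runs from Jun 23, 2016, when the determination is issued. The window is 9–42 days after Jun 23, 2016; it closes on Aug 4, 2016.

Aug 4, 2016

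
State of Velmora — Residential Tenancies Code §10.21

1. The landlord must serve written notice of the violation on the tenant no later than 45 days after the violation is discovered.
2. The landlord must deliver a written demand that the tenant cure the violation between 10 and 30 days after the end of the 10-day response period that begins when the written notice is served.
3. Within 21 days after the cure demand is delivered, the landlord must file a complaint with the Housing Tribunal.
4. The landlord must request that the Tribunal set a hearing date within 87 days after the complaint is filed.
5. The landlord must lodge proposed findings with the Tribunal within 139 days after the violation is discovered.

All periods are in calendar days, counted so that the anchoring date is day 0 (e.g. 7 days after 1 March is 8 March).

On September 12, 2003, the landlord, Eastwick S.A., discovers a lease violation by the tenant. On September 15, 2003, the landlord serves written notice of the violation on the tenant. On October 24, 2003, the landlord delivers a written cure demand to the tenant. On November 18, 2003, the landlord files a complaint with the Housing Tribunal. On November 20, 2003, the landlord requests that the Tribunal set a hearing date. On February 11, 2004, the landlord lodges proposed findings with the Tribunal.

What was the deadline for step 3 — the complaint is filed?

Step 3 runs from October 24, 2003, when the cure demand is delivered. 21 days after October 24, 2003 is November 14, 2003.

November 14, 2003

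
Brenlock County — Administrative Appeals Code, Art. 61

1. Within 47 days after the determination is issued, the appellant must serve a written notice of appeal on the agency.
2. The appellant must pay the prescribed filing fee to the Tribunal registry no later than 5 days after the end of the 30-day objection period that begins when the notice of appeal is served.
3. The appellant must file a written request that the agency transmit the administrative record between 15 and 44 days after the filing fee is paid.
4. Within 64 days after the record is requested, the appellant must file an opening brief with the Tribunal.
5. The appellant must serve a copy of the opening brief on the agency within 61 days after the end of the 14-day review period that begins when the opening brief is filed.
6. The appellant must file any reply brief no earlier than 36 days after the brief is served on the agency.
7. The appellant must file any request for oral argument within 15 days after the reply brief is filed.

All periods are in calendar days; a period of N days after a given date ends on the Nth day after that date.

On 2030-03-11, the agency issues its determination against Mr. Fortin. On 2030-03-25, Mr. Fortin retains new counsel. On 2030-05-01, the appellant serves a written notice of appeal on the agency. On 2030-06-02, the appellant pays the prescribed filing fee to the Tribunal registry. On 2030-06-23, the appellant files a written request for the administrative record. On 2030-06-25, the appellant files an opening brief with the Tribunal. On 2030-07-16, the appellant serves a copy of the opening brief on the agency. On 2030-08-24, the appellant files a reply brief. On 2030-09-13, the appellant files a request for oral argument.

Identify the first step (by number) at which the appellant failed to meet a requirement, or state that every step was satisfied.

(1) due by 2030-03-11 + 47 days = 2030-04-27; not done until 2030-05-01, 4 days after the deadline.
No need to go further; step 1 was not satisfied.

Step 1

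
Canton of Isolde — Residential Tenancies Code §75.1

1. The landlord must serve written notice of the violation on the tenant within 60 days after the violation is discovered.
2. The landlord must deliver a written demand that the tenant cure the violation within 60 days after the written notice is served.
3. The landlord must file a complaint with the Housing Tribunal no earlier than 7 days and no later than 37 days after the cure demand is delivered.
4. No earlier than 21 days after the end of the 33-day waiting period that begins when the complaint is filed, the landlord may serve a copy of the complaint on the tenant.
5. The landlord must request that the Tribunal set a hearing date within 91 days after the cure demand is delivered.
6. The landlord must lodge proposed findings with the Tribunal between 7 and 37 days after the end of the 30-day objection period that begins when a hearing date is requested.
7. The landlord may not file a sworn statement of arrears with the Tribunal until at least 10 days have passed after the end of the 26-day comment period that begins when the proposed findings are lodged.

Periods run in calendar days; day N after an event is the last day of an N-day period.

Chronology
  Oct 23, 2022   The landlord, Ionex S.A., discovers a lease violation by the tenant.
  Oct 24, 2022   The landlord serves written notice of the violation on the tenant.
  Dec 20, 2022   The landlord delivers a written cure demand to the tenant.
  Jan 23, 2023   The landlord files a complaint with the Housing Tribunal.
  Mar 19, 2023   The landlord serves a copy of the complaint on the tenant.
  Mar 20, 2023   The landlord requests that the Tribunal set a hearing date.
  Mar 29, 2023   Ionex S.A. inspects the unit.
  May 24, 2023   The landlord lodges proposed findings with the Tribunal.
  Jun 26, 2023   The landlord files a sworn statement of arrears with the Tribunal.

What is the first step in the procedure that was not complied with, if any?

Step 1: 60 days after Oct 23, 2022 (when the violation is discovered) is Dec 22, 2022; done Oct 24, 2022 — timely.
Step 2: 60 days after Oct 24, 2022 (when the written notice is served) is Dec 23, 2022; done Dec 20, 2022 — timely.
Step 3: the window is 7–37 days after Dec 20, 2022 (when the cure demand is delivered), so Dec 27, 2022 through Jan 26, 2023; done Jan 23, 2023, which is between those dates.
Step 4: the earliest permitted date is 21 days after Feb 25, 2023 (end of the 33-day waiting period, which began when the complaint is filed on Jan 23, 2023), i.e. Mar 18, 2023; Mar 19, 2023 is on or after that date.
Step 5: 91 days after Dec 20, 2022 (when the cure demand is delivered) is Mar 21, 2023; completed Mar 20, 2023, before the deadline.
Step 6: the window is 7–37 days after Apr 19, 2023 (end of the 30-day objection period, which began when a hearing date is requested on Mar 20, 2023), so Apr 26, 2023 through May 26, 2023; done May 24, 2023 — within the window.
Step 7: the earliest permitted date is 10 days after Jun 19, 2023 (end of the 26-day comment period, which began when the proposed findings are lodged on May 24, 2023), i.e. Jun 29, 2023; acted on Jun 26, 2023, 3 days prematurely.
The analysis stops there.

Step 7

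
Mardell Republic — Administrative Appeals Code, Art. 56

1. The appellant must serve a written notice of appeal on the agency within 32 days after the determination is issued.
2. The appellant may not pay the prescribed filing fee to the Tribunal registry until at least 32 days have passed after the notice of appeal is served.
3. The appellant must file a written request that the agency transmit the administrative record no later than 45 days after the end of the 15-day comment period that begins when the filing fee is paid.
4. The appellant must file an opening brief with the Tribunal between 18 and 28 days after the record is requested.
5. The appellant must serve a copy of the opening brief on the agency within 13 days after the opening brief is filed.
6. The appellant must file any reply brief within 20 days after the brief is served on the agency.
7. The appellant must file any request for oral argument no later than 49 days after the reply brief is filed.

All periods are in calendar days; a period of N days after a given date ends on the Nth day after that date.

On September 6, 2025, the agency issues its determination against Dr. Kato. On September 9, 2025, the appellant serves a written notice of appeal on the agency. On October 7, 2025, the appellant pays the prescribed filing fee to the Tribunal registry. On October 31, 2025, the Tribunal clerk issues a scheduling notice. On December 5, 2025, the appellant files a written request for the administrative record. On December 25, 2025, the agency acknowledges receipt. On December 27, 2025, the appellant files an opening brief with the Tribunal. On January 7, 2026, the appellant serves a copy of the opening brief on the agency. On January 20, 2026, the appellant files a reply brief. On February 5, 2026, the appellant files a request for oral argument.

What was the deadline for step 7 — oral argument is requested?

March 10, 2026

Step 7 runs from January 20, 2026, when the reply brief is filed. 49 days after January 20, 2026 is March 10, 2026.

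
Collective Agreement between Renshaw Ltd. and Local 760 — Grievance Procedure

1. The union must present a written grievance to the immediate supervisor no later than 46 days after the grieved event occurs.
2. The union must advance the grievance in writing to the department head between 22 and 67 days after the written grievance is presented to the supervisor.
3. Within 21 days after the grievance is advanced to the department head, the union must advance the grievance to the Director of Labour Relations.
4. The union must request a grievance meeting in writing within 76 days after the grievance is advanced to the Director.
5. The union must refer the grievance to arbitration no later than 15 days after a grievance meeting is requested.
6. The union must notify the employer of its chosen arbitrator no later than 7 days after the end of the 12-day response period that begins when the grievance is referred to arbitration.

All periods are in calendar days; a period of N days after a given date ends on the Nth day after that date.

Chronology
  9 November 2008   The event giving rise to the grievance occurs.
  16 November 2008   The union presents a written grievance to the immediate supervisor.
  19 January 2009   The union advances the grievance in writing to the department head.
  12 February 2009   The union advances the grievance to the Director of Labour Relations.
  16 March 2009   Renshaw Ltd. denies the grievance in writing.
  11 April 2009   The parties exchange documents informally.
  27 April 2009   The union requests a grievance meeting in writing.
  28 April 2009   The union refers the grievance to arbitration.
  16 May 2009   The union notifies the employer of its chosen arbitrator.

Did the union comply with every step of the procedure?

Step 1: 46 days after 9 November 2008 (when the grieved event occurs) is 25 December 2008; completed 16 November 2008, before the deadline.
Step 2: the window is 22–67 days after 16 November 2008 (when the written grievance is presented to the supervisor), so 8 December 2008 through 22 January 2009; done 19 January 2009 — within the window.
Step 3: 21 days after 19 January 2009 (when the grievance is advanced to the department head) is 9 February 2009; not done until 12 February 2009, 3 days after the deadline.
That is the first point of non-compliance.

No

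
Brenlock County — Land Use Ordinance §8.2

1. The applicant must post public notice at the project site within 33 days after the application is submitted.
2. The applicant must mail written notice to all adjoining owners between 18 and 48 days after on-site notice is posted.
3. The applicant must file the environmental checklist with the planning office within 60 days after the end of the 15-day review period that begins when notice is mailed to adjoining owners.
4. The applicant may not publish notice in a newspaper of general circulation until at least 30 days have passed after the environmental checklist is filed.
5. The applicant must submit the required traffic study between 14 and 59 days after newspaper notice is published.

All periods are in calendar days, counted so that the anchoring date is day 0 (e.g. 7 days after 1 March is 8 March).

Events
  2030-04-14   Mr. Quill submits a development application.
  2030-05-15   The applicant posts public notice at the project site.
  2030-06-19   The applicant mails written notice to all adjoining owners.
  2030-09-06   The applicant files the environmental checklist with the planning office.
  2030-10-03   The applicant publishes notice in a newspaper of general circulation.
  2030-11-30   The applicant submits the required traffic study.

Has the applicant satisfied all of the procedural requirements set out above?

Step 1 — counting 33 days from 2030-04-14 (when the application is submitted) gives a deadline of 2030-05-17; done 2030-05-15 — timely.
Step 2 — 18 and 48 days from 2030-05-15 (when on-site notice is posted) are 2030-06-02 and 2030-07-02 respectively; done 2030-06-19, which is between those dates.
Step 3 — counting 60 days from 2030-07-04 (end of the 15-day review period, which began when notice is mailed to adjoining owners on 2030-06-19) gives a deadline of 2030-09-02; 2030-09-06 misses that deadline by 4 days.
That is the first point of non-compliance.

No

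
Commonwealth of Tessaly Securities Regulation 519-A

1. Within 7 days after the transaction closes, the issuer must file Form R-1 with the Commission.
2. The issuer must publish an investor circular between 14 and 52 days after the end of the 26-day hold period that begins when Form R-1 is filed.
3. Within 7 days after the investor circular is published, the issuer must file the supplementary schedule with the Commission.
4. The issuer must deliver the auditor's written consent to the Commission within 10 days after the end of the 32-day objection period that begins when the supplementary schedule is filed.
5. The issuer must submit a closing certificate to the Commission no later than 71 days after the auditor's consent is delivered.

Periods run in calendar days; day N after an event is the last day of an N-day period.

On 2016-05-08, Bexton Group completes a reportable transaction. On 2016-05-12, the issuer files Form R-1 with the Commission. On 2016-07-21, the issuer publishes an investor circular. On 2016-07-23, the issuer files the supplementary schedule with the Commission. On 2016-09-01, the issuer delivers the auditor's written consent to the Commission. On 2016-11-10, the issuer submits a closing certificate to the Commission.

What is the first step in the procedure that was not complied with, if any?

Step 1 — counting 7 days from 2016-05-08 (when the transaction closes) gives a deadline of 2016-05-15; completed 2016-05-12, before the deadline.
Step 2 — 14 and 52 days from 2016-06-07 (end of the 26-day hold period, which began when Form R-1 is filed on 2016-05-12) are 2016-06-21 and 2016-07-29 respectively; done 2016-07-21, which is between those dates.
Step 3 — counting 7 days from 2016-07-21 (when the investor circular is published) gives a deadline of 2016-07-28; 2016-07-23 is within that limit.
Step 4 — counting 10 days from 2016-08-24 (end of the 32-day objection period, which began when the supplementary schedule is filed on 2016-07-23) gives a deadline of 2016-09-03; done 2016-09-01 — timely.
Step 5 — counting 71 days from 2016-09-01 (when the auditor's consent is delivered) gives a deadline of 2016-11-11; done 2016-11-10 — timely.

None — every step was satisfied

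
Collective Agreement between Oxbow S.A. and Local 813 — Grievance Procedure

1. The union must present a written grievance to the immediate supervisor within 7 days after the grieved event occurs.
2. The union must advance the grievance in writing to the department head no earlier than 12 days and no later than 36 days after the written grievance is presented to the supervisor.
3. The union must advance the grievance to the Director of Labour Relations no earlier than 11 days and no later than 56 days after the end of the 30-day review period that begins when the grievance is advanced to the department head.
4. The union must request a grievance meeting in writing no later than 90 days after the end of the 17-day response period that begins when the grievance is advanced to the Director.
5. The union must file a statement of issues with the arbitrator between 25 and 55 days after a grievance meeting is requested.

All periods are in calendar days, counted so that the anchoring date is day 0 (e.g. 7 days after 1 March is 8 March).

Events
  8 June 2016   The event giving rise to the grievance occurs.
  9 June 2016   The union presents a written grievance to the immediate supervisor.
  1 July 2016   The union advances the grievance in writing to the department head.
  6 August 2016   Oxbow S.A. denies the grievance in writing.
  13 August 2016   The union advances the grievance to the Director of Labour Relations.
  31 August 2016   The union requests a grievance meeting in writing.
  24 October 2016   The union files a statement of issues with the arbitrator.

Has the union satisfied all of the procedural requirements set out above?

Yes

Step 1 — counting 7 days from 8 June 2016 (when the grieved event occurs) gives a deadline of 15 June 2016; done 9 June 2016 — timely.
Step 2 — 12 and 36 days from 9 June 2016 (when the written grievance is presented to the supervisor) are 21 June 2016 and 15 July 2016 respectively; done 1 July 2016 — within the window.
Step 3 — 11 and 56 days from 31 July 2016 (end of the 30-day review period, which began when the grievance is advanced to the department head on 1 July 2016) are 11 August 2016 and 25 September 2016 respectively; done 13 August 2016, which is between those dates.
Step 4 — counting 90 days from 30 August 2016 (end of the 17-day response period, which began when the grievance is advanced to the Director on 13 August 2016) gives a deadline of 28 November 2016; done 31 August 2016 — timely.
Step 5 — 25 and 55 days from 31 August 2016 (when a grievance meeting is requested) are 25 September 2016 and 25 October 2016 respectively; 24 October 2016 falls inside that range.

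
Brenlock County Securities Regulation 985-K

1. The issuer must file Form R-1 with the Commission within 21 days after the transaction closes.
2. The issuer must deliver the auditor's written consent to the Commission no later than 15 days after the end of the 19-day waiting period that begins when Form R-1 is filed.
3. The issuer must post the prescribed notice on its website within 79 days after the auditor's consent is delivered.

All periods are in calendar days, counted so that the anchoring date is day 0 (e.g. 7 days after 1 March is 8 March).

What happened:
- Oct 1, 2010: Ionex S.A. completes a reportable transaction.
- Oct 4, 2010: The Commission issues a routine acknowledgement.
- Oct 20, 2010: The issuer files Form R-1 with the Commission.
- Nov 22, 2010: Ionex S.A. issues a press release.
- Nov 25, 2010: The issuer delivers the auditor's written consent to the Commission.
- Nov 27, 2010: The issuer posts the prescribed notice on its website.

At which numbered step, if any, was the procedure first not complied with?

(1) due by Oct 1, 2010 + 21 days = Oct 22, 2010; completed Oct 20, 2010, before the deadline.
(2) due by Nov 8, 2010 + 15 days = Nov 23, 2010; not done until Nov 25, 2010, 2 days after the deadline.

Step 2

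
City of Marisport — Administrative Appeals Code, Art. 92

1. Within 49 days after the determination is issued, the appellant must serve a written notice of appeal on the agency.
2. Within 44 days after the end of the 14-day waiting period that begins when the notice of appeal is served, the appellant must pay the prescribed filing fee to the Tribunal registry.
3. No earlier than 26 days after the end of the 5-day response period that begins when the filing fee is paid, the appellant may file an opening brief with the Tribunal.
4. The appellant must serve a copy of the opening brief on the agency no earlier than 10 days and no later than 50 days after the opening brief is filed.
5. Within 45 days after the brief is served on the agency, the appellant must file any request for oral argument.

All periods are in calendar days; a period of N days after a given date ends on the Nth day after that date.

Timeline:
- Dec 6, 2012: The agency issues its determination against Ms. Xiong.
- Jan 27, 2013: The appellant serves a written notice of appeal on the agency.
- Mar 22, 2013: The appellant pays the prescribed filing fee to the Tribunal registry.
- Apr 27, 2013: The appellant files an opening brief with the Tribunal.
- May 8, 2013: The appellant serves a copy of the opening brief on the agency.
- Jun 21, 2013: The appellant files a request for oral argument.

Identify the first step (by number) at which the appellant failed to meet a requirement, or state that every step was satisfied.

(1) due by Dec 6, 2012 + 49 days = Jan 24, 2013; Jan 27, 2013 misses that deadline by 3 days.

Step 1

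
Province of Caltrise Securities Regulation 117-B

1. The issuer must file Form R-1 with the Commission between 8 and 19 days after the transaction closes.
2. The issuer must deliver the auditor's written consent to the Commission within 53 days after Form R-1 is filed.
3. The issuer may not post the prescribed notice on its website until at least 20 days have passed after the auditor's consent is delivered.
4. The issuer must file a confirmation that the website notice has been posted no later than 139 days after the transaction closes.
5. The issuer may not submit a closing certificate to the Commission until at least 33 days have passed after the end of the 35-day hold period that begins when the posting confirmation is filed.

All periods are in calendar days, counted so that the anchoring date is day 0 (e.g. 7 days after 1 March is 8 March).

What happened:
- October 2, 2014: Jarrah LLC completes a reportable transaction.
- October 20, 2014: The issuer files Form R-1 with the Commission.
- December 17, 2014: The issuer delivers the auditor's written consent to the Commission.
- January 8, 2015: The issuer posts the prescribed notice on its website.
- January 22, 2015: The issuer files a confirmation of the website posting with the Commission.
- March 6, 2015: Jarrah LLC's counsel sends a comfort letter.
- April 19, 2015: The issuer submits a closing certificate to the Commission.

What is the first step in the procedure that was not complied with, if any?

Step 1: the window is 8–19 days after October 2, 2014 (when the transaction closes), so October 10, 2014 through October 21, 2014; done October 20, 2014, which is between those dates.
Step 2: 53 days after October 20, 2014 (when Form R-1 is filed) is December 12, 2014; done December 17, 2014 — 5 days late.
Later steps need not be reached.

Step 2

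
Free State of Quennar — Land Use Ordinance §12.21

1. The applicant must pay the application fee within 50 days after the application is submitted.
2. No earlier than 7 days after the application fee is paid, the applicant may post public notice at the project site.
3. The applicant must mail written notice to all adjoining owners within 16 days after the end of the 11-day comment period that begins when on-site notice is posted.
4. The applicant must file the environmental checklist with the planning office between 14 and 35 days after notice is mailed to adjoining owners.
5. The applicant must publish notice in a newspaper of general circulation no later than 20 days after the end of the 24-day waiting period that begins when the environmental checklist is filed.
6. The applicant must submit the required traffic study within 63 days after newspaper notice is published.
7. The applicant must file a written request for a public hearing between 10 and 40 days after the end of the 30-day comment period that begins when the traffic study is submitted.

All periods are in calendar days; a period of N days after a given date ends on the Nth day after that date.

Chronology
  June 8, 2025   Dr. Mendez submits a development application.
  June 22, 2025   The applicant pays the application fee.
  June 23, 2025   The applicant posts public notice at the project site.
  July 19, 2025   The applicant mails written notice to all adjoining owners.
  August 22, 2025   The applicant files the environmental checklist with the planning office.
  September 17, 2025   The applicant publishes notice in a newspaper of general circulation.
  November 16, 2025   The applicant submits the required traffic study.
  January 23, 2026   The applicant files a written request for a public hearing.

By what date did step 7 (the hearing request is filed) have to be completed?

The traffic study is submitted on November 16, 2025; the 30-day comment period therefore ends December 16, 2025, and step 7 runs from that date. The window is 10–40 days after December 16, 2025; it closes on January 25, 2026.

January 25, 2026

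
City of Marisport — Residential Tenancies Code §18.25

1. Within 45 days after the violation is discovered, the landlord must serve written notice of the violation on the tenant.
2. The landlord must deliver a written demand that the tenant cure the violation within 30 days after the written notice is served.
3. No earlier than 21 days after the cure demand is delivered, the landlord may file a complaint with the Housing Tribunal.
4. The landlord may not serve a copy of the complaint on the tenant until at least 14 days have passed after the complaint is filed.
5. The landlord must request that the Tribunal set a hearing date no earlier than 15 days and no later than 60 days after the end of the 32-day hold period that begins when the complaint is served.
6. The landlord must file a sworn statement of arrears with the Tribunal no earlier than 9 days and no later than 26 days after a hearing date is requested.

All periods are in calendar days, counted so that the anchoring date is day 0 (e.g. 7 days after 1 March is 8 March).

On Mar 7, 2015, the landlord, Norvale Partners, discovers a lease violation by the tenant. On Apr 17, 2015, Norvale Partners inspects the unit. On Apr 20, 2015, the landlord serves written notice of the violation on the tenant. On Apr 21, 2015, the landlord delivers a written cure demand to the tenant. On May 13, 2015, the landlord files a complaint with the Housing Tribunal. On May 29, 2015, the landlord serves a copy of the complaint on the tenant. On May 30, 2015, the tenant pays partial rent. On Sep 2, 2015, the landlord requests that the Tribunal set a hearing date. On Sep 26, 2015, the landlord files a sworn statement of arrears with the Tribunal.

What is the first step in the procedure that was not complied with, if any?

Step 5

Step 1 — counting 45 days from Mar 7, 2015 (when the violation is discovered) gives a deadline of Apr 21, 2015; done Apr 20, 2015 — timely.
Step 2 — counting 30 days from Apr 20, 2015 (when the written notice is served) gives a deadline of May 20, 2015; Apr 21, 2015 is within that limit.
Step 3 — must wait 21 days from Apr 21, 2015 (when the cure demand is delivered), so not before May 12, 2015; May 13, 2015 is on or after that date.
Step 4 — must wait 14 days from May 13, 2015 (when the complaint is filed), so not before May 27, 2015; done May 29, 2015 — permitted.
Step 5 — 15 and 60 days from Jun 30, 2015 (end of the 32-day hold period, which began when the complaint is served on May 29, 2015) are Jul 15, 2015 and Aug 29, 2015 respectively; done Sep 2, 2015 — 4 days after the window closed.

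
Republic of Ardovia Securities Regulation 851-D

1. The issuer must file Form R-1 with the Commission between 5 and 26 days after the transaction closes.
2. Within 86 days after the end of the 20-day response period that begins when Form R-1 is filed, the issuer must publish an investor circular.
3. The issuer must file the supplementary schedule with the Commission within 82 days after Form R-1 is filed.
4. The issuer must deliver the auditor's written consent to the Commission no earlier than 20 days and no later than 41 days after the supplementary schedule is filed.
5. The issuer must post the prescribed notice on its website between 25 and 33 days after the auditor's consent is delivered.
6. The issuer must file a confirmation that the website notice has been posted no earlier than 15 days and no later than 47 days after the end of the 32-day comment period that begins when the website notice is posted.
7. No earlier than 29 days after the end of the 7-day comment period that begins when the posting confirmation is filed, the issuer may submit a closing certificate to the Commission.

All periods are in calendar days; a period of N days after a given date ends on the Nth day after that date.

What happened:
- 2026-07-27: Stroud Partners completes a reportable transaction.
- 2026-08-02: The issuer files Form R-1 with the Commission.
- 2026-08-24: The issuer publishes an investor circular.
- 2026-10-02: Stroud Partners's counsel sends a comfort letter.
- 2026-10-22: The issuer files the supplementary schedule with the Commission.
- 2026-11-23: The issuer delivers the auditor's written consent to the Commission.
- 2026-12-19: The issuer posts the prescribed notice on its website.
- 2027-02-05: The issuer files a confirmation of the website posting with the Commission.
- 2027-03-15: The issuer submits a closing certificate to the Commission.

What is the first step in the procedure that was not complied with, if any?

None — every step was satisfied

(1) the permitted window runs from 2026-07-27 + 5 = 2026-08-01 to 2026-07-27 + 26 = 2026-08-22; done 2026-08-02, which is between those dates.
(2) due by 2026-08-22 + 86 days = 2026-11-16; 2026-08-24 is within that limit.
(3) due by 2026-08-02 + 82 days = 2026-10-23; 2026-10-22 is within that limit.
(4) the permitted window runs from 2026-10-22 + 20 = 2026-11-11 to 2026-10-22 + 41 = 2026-12-02; 2026-11-23 falls inside that range.
(5) the permitted window runs from 2026-11-23 + 25 = 2026-12-18 to 2026-11-23 + 33 = 2026-12-26; done 2026-12-19 — within the window.
(6) the permitted window runs from 2027-01-20 + 15 = 2027-02-04 to 2027-01-20 + 47 = 2027-03-08; 2027-02-05 falls inside that range.
(7) permitted from 2027-02-12 + 29 days = 2027-03-13 onward; done 2027-03-15 — permitted.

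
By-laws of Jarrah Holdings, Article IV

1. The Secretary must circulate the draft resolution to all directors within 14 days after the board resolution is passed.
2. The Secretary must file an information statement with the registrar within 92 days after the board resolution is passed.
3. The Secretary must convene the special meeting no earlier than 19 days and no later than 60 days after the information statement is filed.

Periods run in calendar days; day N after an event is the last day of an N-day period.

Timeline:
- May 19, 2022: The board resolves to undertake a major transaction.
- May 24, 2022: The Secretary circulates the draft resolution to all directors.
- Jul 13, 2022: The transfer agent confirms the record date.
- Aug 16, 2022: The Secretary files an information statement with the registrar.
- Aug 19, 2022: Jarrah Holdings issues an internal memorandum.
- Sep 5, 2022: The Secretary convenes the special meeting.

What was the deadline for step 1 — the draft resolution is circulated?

Jun 2, 2022

Step 1 runs from May 19, 2022, when the board resolution is passed. 14 days after May 19, 2022 is Jun 2, 2022.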